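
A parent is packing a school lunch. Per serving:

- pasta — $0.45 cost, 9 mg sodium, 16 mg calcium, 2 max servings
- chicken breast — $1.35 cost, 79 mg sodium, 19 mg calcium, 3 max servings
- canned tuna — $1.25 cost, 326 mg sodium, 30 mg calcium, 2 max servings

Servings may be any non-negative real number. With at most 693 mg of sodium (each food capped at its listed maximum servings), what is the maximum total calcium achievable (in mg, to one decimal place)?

129.3 mg

Calcium per mg sodium: pasta 1.778, chicken breast 0.2405, canned tuna 0.09202.
Take 2 servings of pasta: uses 18 mg sodium, +32.0 mg calcium (running total 32.0 mg).
Take 3 servings of chicken breast: uses 237 mg sodium, +57.0 mg calcium (running total 89.0 mg).
Take 1.344 servings of canned tuna: uses 438 mg sodium, +40.3 mg calcium (running total 129.3 mg).
Filling greedily by calcium-per-mg sodium is optimal for one linear limit, giving 129.3 mg.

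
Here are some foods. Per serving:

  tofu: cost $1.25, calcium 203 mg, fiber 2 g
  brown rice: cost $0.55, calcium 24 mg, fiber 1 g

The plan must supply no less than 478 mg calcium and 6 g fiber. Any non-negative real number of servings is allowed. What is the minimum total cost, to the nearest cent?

Minimising a linear cost over {calcium ≥ 478, fiber ≥ 6, servings ≥ 0} — the optimum is at a vertex, using one or two foods.
tofu only: max(478/203, 6/2) = 3 servings → $3.75.
brown rice only: max(478/24, 6/1) = 19.92 servings → $10.95.
tofu + brown rice with both tight: 2.155 servings and 1.69 servings → $3.62.
So the least-cost plan costs $3.62.

$3.62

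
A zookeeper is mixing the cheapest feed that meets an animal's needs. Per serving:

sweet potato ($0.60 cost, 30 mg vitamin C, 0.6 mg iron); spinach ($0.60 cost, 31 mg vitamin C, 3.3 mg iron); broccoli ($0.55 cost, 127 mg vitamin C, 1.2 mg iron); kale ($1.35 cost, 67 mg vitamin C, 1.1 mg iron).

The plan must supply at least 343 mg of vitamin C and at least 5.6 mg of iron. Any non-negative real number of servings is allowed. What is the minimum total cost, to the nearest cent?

Compare the cost at each extreme point of the feasible region.
sweet potato only: max(343/30, 5.6/0.6) = 11.43 servings → $6.86.
spinach only: max(343/31, 5.6/3.3) = 11.06 servings → $6.64.
broccoli only: max(343/127, 5.6/1.2) = 4.667 servings → $2.57.
kale only: max(343/67, 5.6/1.1) = 5.119 servings → $6.91.
sweet potato + spinach with both targets exact would need a negative amount; discard.
sweet potato + broccoli with both tight: 7.453 servings and 0.9403 servings → $4.99.
sweet potato + kale with both targets exact would need a negative amount; discard.
spinach + broccoli with both tight: 0.7845 servings and 2.509 servings → $1.85.
spinach + kale: intersection lies outside the first quadrant.
broccoli + kale with both tight: 0.03541 servings and 5.052 servings → $6.84.
So the least-cost plan costs $1.85.

$1.85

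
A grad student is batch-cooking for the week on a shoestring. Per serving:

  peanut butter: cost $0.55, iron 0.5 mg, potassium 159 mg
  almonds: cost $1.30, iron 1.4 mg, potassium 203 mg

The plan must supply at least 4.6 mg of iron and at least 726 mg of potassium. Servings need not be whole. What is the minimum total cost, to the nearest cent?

Minimising a linear cost over {iron ≥ 4.6, potassium ≥ 726, servings ≥ 0} — the optimum is at a vertex, using one or two foods.
peanut butter only: max(4.6/0.5, 726/159) = 9.2 servings → $5.06.
almonds only: max(4.6/1.4, 726/203) = 3.576 servings → $4.65.
peanut butter + almonds with both tight: 0.6821 servings and 3.042 servings → $4.33.
Cheapest feasible corner: $4.33.

$4.33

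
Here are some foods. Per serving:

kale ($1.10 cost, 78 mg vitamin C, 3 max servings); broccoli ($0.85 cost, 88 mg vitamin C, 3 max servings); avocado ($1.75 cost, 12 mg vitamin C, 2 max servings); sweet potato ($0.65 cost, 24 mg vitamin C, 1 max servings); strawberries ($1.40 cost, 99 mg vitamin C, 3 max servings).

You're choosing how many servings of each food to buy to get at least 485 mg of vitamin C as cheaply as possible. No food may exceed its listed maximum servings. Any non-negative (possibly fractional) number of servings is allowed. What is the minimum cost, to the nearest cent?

$5.67

Cost per mg of vitamin C: broccoli $0.0097, kale $0.0141, strawberries $0.0141, sweet potato $0.0271, avocado $0.1458.
Take 3 servings of broccoli: +264.0 mg vitamin C for $2.55 (total $2.55, still need 221.0 mg).
Take 2.833 servings of kale: +221.0 mg vitamin C for $3.12 (total $5.67, still need 0.0 mg).
Filling from the cheapest source first is optimal under one linear minimum: $5.67.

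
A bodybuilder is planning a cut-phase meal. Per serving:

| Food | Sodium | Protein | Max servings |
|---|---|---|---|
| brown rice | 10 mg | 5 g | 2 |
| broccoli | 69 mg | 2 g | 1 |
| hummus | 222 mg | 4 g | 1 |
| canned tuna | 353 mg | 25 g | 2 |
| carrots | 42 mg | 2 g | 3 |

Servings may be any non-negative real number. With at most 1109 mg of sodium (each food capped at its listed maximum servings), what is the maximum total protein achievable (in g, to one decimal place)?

71.4 g

Protein per mg sodium: brown rice 0.5, canned tuna 0.07082, carrots 0.04762, broccoli 0.02899, hummus 0.01802.
Take 2 servings of brown rice: uses 20 mg sodium, +10.0 g protein (running total 10.0 g).
Take 2 servings of canned tuna: uses 706 mg sodium, +50.0 g protein (running total 60.0 g).
Take 3 servings of carrots: uses 126 mg sodium, +6.0 g protein (running total 66.0 g).
Take 1 serving of broccoli: uses 69 mg sodium, +2.0 g protein (running total 68.0 g).
Take 0.8468 servings of hummus: uses 188 mg sodium, +3.4 g protein (running total 71.4 g).
Filling greedily by protein-per-mg sodium is optimal for one linear limit, giving 71.4 g.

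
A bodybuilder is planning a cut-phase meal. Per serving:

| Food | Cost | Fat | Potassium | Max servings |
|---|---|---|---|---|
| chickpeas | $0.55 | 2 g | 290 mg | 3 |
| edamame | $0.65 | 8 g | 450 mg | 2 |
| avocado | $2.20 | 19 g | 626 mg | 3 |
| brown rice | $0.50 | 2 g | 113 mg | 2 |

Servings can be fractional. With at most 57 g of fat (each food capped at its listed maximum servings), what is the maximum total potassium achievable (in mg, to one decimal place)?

Potassium per g fat: chickpeas 145, brown rice 56.5, edamame 56.25, avocado 32.95.
Take 3 servings of chickpeas: uses 6 g fat, +870.0 mg potassium (running total 870.0 mg).
Take 2 servings of brown rice: uses 4 g fat, +226.0 mg potassium (running total 1096.0 mg).
Take 2 servings of edamame: uses 16 g fat, +900.0 mg potassium (running total 1996.0 mg).
Take 1.632 servings of avocado: uses 31 g fat, +1021.4 mg potassium (running total 3017.4 mg).
Greedy by best ratio exhausts the fat allowance optimally: 3017.4 mg.

3017.4 mg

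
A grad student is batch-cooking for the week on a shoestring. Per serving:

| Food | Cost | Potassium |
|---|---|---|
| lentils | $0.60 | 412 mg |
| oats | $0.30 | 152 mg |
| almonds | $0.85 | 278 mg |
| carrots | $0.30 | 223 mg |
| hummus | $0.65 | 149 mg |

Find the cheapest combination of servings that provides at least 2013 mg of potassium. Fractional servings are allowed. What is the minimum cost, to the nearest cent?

Cost per mg of potassium: carrots $0.0013, lentils $0.0015, oats $0.0020, almonds $0.0031, hummus $0.0044.
With no serving limits, use only carrots: 2013 mg / 223 mg = 9.027 servings × $0.30 = $2.71.

$2.71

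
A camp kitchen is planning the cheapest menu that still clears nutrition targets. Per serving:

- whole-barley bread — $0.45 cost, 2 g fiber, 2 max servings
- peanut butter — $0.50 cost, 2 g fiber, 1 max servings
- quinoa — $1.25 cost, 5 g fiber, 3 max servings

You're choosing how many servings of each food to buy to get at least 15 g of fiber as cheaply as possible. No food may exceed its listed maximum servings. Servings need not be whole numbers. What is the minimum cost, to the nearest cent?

$3.65

Cost per g of fiber: whole-barley bread $0.2250, peanut butter $0.2500, quinoa $0.2500.
Take 2 servings of whole-barley bread: +4.0 g fiber for $0.90 (total $0.90, still need 11.0 g).
Take 1 serving of peanut butter: +2.0 g fiber for $0.50 (total $1.40, still need 9.0 g).
Take 1.8 servings of quinoa: +9.0 g fiber for $2.25 (total $3.65, still need 0.0 g).
Filling from the cheapest source first is optimal under one linear minimum: $3.65.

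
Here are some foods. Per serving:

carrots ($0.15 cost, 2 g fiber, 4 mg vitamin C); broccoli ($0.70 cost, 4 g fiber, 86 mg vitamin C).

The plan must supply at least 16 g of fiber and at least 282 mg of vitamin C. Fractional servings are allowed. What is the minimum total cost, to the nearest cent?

$2.48

Check every corner: each single food scaled to meet both minima, and each pair solved so both constraints bind.
carrots only: max(16/2, 282/4) = 70.5 servings → $10.57.
broccoli only: max(16/4, 282/86) = 4 servings → $2.80.
carrots + broccoli with both tight: 1.59 servings and 3.205 servings → $2.48.
So the least-cost plan costs $2.48.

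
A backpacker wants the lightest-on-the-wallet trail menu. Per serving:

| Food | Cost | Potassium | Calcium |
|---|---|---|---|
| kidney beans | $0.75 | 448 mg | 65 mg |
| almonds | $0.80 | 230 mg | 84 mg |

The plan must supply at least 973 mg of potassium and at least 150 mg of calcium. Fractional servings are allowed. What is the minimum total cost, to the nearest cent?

kidney beans only: max(973/448, 150/65) = 2.308 servings → $1.73.
almonds only: max(973/230, 150/84) = 4.23 servings → $3.38.
kidney beans + almonds with both tight: 2.082 servings and 0.1744 servings → $1.70.
So the least-cost plan costs $1.70.

$1.70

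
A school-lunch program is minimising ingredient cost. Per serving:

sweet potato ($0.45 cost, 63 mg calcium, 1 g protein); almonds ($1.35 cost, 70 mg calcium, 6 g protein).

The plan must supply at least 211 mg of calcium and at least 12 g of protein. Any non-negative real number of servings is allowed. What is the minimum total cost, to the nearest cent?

The cheapest plan sits at a corner of the feasible region — with two constraints it uses at most two foods.
sweet potato only: max(211/63, 12/1) = 12 servings → $5.40.
almonds only: max(211/70, 12/6) = 3.014 servings → $4.07.
sweet potato + almonds with both tight: 1.383 servings and 1.769 servings → $3.01.
The minimum over all feasible corners is $3.01.

$3.01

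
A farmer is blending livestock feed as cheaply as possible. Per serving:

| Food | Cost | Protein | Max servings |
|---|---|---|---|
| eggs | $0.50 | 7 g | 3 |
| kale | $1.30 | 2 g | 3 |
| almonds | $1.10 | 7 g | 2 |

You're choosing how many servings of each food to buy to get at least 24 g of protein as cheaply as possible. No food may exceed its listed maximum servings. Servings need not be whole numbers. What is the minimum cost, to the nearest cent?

Cost per g of protein: eggs $0.0714, almonds $0.1571, kale $0.6500.
Take 3 servings of eggs: +21.0 g protein for $1.50 (total $1.50, still need 3.0 g).
Take 0.4286 servings of almonds: +3.0 g protein for $0.47 (total $1.97, still need 0.0 g).
Greedy by cheapest-per-g is optimal for a single linear constraint, so the minimum cost is $1.97.

$1.97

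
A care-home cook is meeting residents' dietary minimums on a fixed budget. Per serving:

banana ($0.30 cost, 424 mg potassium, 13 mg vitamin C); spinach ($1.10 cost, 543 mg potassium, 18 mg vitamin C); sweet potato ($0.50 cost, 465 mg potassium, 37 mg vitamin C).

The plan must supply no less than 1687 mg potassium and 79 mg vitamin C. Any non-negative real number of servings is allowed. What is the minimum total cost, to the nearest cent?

With two linear requirements the optimum uses one or two foods; enumerate the corners.
banana only: max(1687/424, 79/13) = 6.077 servings → $1.82.
spinach only: max(1687/543, 79/18) = 4.389 servings → $4.83.
sweet potato only: max(1687/465, 79/37) = 3.628 servings → $1.81.
banana + spinach with both targets exact would need a negative amount; discard.
banana + sweet potato with both tight: 2.663 servings and 1.199 servings → $1.40.
spinach + sweet potato with both tight: 2.191 servings and 1.069 servings → $2.94.
The minimum over all feasible corners is $1.40.

$1.40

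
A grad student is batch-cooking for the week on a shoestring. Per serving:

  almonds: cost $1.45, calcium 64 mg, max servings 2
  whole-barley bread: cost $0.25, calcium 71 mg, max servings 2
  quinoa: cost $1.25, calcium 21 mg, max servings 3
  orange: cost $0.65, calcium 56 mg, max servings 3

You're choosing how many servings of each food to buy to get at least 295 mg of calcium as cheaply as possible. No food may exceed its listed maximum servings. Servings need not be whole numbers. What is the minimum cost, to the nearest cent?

Cost per mg of calcium: whole-barley bread $0.0035, orange $0.0116, almonds $0.0227, quinoa $0.0595.
Take 2 servings of whole-barley bread: +142.0 mg calcium for $0.50 (total $0.50, still need 153.0 mg).
Take 2.732 servings of orange: +153.0 mg calcium for $1.78 (total $2.28, still need 0.0 mg).
Greedy by cheapest-per-mg is optimal for a single linear constraint, so the minimum cost is $2.28.

$2.28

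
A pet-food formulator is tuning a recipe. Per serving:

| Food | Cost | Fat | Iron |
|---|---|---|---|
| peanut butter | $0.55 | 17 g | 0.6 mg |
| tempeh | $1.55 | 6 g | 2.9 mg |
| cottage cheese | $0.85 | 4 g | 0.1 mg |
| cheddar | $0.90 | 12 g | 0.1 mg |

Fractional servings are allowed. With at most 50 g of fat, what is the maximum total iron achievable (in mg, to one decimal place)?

Iron per g fat: tempeh 0.4833, peanut butter 0.03529, cottage cheese 0.025, cheddar 0.008333.
With no serving limits, spend the whole fat allowance on tempeh: 50 g / 6 g × 2.9 mg = 24.2 mg.

24.2 mg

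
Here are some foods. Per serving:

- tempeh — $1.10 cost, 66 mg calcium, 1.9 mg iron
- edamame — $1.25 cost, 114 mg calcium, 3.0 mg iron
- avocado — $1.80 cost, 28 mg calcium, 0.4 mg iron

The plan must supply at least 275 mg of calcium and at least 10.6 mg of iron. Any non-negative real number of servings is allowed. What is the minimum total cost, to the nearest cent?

Minimising a linear cost over {calcium ≥ 275, iron ≥ 10.6, servings ≥ 0} — the optimum is at a vertex, using one or two foods.
tempeh only: max(275/66, 10.6/1.9) = 5.579 servings → $6.14.
edamame only: max(275/114, 10.6/3.0) = 3.533 servings → $4.42.
avocado only: max(275/28, 10.6/0.4) = 26.5 servings → $47.70.
tempeh + edamame: intersection lies outside the first quadrant.
tempeh + avocado: intersection lies outside the first quadrant.
edamame + avocado with both targets exact would need a negative amount; discard.
Cheapest feasible corner: $4.42.

$4.42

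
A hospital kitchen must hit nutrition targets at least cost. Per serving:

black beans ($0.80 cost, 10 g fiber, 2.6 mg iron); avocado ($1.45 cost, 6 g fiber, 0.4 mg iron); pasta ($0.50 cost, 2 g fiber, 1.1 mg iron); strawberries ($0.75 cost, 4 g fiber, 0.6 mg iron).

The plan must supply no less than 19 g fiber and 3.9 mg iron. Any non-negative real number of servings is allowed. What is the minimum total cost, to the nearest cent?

Two binding constraints pin down two serving amounts, so the optimal mix uses at most two foods. The candidates are each food alone (scaled to the tighter of fiber/iron) and each pair with both constraints tight.
black beans only: max(19/10, 3.9/2.6) = 1.9 servings → $1.52.
avocado only: max(19/6, 3.9/0.4) = 9.75 servings → $14.14.
pasta only: max(19/2, 3.9/1.1) = 9.5 servings → $4.75.
strawberries only: max(19/4, 3.9/0.6) = 6.5 servings → $4.88.
black beans + avocado with both tight: 1.362 servings and 0.8966 servings → $2.39.
black beans + pasta: intersection lies outside the first quadrant.
black beans + strawberries with both tight: 0.9545 servings and 2.364 servings → $2.54.
avocado + pasta with both tight: 2.259 servings and 2.724 servings → $4.64.
avocado + strawberries with both targets exact would need a negative amount; discard.
pasta + strawberries with both tight: 1.312 servings and 4.094 servings → $3.73.
So the least-cost plan costs $1.52.

$1.52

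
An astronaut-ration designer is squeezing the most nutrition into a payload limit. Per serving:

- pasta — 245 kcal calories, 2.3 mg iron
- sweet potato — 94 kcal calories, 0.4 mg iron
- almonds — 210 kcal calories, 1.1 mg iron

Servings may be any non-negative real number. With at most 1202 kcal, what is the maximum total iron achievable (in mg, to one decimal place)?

11.3 mg

Iron per kcal: pasta 0.009388, almonds 0.005238, sweet potato 0.004255.
With no serving limits, spend the whole calories allowance on pasta: 1202 kcal / 245 kcal × 2.3 mg = 11.3 mg.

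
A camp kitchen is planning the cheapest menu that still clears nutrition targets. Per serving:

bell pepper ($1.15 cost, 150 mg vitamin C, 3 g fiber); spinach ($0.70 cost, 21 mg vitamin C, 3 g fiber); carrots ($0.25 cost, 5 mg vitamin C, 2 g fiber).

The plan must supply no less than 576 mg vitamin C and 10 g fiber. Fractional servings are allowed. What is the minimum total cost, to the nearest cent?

$4.42

A basic optimal solution has at most two foods positive. Try each food alone and each pair with both targets met exactly.
bell pepper only: max(576/150, 10/3) = 3.84 servings → $4.42.
spinach only: max(576/21, 10/3) = 27.43 servings → $19.20.
carrots only: max(576/5, 10/2) = 115.2 servings → $28.80.
bell pepper + spinach: intersection lies outside the first quadrant.
bell pepper + carrots: the both-tight solution has a negative serving — not a feasible corner.
spinach + carrots: the both-tight solution has a negative serving — not a feasible corner.
Cheapest feasible corner: $4.42.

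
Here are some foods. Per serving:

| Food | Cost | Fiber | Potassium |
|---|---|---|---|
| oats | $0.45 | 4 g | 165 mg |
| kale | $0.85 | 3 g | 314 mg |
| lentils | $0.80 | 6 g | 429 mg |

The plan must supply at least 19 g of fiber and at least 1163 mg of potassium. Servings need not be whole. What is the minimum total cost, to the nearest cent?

oats only: max(19/4, 1163/165) = 7.048 servings → $3.17.
kale only: max(19/3, 1163/314) = 6.333 servings → $5.38.
lentils only: max(19/6, 1163/429) = 3.167 servings → $2.53.
oats + kale with both tight: 3.255 servings and 1.993 servings → $3.16.
oats + lentils with both tight: 1.616 servings and 2.09 servings → $2.40.
kale + lentils: intersection lies outside the first quadrant.
Cheapest feasible corner: $2.40.

$2.40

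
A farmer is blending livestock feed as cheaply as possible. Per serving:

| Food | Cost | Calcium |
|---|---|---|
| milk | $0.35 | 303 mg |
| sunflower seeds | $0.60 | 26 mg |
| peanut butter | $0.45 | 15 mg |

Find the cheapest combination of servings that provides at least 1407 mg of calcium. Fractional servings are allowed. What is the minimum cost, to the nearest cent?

$1.63

Cost per mg of calcium: milk $0.0012, sunflower seeds $0.0231, peanut butter $0.0300.
With no serving limits, use only milk: 1407 mg / 303 mg = 4.644 servings × $0.35 = $1.63.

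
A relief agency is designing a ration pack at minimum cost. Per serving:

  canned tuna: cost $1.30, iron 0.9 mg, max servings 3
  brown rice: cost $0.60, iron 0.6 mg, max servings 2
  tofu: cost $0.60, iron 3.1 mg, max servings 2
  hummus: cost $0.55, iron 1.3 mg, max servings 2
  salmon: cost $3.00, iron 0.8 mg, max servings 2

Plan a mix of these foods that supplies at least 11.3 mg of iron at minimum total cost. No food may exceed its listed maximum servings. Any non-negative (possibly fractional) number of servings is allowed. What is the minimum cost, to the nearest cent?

Cost per mg of iron: tofu $0.1935, hummus $0.4231, brown rice $1.0000, canned tuna $1.4444, salmon $3.7500.
Take 2 servings of tofu: +6.2 mg iron for $1.20 (total $1.20, still need 5.1 mg).
Take 2 servings of hummus: +2.6 mg iron for $1.10 (total $2.30, still need 2.5 mg).
Take 2 servings of brown rice: +1.2 mg iron for $1.20 (total $3.50, still need 1.3 mg).
Take 1.444 servings of canned tuna: +1.3 mg iron for $1.88 (total $5.38, still need 0.0 mg).
Greedy by cheapest-per-mg is optimal for a single linear constraint, so the minimum cost is $5.38.

$5.38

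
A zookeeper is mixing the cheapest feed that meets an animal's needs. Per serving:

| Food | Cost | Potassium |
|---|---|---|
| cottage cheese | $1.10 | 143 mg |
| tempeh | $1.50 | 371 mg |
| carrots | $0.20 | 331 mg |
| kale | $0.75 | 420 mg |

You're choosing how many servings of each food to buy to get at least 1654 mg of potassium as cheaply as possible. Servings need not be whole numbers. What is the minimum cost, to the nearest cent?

Cost per mg of potassium: carrots $0.0006, kale $0.0018, tempeh $0.0040, cottage cheese $0.0077.
With no serving limits, use only carrots: 1654 mg / 331 mg = 4.997 servings × $0.20 = $1.00.

$1.00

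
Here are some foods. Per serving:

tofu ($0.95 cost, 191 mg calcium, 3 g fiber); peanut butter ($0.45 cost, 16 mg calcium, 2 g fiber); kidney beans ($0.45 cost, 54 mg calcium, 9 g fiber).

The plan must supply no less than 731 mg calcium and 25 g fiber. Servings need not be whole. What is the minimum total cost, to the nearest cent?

tofu only: max(731/191, 25/3) = 8.333 servings → $7.92.
peanut butter only: max(731/16, 25/2) = 45.69 servings → $20.56.
kidney beans only: max(731/54, 25/9) = 13.54 servings → $6.09.
tofu + peanut butter with both tight: 3.18 servings and 7.731 servings → $6.50.
tofu + kidney beans with both tight: 3.358 servings and 1.658 servings → $3.94.
peanut butter + kidney beans: the both-tight solution has a negative serving — not a feasible corner.
So the least-cost plan costs $3.94.

$3.94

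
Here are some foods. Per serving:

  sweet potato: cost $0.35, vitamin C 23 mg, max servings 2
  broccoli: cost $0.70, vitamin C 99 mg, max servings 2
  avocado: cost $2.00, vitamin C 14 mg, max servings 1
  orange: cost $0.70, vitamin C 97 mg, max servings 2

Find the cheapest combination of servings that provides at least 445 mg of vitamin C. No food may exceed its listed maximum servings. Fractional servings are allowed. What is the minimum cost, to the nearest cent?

Cost per mg of vitamin C: broccoli $0.0071, orange $0.0072, sweet potato $0.0152, avocado $0.1429.
Take 2 servings of broccoli: +198.0 mg vitamin C for $1.40 (total $1.40, still need 247.0 mg).
Take 2 servings of orange: +194.0 mg vitamin C for $1.40 (total $2.80, still need 53.0 mg).
Take 2 servings of sweet potato: +46.0 mg vitamin C for $0.70 (total $3.50, still need 7.0 mg).
Take 0.5 servings of avocado: +7.0 mg vitamin C for $1.00 (total $4.50, still need 0.0 mg).
Greedy by cheapest-per-mg is optimal for a single linear constraint, so the minimum cost is $4.50.

$4.50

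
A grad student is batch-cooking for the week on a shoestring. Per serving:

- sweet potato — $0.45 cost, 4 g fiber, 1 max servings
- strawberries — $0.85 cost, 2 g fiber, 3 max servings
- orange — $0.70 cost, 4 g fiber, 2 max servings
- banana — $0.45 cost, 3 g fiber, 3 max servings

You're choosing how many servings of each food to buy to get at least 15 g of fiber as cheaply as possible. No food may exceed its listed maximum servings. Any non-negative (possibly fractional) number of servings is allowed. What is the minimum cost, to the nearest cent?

Cost per g of fiber: sweet potato $0.1125, banana $0.1500, orange $0.1750, strawberries $0.4250.
Take 1 serving of sweet potato: +4.0 g fiber for $0.45 (total $0.45, still need 11.0 g).
Take 3 servings of banana: +9.0 g fiber for $1.35 (total $1.80, still need 2.0 g).
Take 0.5 servings of orange: +2.0 g fiber for $0.35 (total $2.15, still need 0.0 g).
Filling from the cheapest source first is optimal under one linear minimum: $2.15.

$2.15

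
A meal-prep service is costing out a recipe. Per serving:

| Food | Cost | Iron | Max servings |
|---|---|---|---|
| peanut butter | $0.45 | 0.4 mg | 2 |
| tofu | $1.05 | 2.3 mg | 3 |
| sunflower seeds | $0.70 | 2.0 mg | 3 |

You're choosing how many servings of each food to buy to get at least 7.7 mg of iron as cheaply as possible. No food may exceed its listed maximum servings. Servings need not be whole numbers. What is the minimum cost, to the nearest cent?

Cost per mg of iron: sunflower seeds $0.3500, tofu $0.4565, peanut butter $1.1250.
Take 3 servings of sunflower seeds: +6.0 mg iron for $2.10 (total $2.10, still need 1.7 mg).
Take 0.7391 servings of tofu: +1.7 mg iron for $0.78 (total $2.88, still need 0.0 mg).
Filling from the cheapest source first is optimal under one linear minimum: $2.88.

$2.88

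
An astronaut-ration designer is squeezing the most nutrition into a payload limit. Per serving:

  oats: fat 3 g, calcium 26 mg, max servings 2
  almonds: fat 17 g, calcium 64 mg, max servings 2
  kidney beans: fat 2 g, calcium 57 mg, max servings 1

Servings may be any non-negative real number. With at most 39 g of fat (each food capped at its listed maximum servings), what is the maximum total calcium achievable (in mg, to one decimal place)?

Calcium per g fat: kidney beans 28.5, oats 8.667, almonds 3.765.
Take 1 serving of kidney beans: uses 2 g fat, +57.0 mg calcium (running total 57.0 mg).
Take 2 servings of oats: uses 6 g fat, +52.0 mg calcium (running total 109.0 mg).
Take 1.824 servings of almonds: uses 31 g fat, +116.7 mg calcium (running total 225.7 mg).
Filling greedily by calcium-per-g fat is optimal for one linear limit, giving 225.7 mg.

225.7 mg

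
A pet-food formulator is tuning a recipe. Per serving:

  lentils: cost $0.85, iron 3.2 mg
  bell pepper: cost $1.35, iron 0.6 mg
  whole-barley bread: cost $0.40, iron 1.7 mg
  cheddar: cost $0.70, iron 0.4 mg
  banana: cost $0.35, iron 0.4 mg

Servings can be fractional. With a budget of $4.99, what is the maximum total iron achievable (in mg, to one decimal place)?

Iron per dollar: whole-barley bread 4.25, lentils 3.765, banana 1.143, cheddar 0.5714, bell pepper 0.4444.
With no serving limits, spend the whole cost allowance on whole-barley bread: $4.99 / $0.40 × 1.7 mg = 21.2 mg.

21.2 mg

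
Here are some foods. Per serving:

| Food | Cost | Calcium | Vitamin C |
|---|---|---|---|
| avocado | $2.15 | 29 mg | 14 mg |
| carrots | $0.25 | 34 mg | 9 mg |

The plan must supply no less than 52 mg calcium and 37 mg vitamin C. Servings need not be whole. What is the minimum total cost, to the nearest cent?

For a min-cost LP with two ≥-constraints, a basic feasible solution has at most two positive variables.
avocado only: max(52/29, 37/14) = 2.643 servings → $5.68.
carrots only: max(52/34, 37/9) = 4.111 servings → $1.03.
avocado + carrots: intersection lies outside the first quadrant.
The minimum over all feasible corners is $1.03.

$1.03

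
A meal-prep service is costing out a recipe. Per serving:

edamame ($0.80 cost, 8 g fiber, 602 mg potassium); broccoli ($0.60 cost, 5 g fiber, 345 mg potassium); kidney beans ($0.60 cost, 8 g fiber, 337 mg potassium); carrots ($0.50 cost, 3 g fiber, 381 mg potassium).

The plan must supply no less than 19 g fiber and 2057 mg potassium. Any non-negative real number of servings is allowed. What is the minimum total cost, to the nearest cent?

$2.71

This is a tiny linear program; its minimum lies at a vertex of the feasible set. List the vertices and price them.
edamame only: max(19/8, 2057/602) = 3.417 servings → $2.73.
broccoli only: max(19/5, 2057/345) = 5.962 servings → $3.58.
kidney beans only: max(19/8, 2057/337) = 6.104 servings → $3.66.
carrots only: max(19/3, 2057/381) = 6.333 servings → $3.17.
edamame + broccoli with both targets exact would need a negative amount; discard.
edamame + kidney beans: the both-tight solution has a negative serving — not a feasible corner.
edamame + carrots with both tight: 0.8599 servings and 4.04 servings → $2.71.
broccoli + kidney beans: intersection lies outside the first quadrant.
broccoli + carrots with both tight: 1.228 servings and 4.287 servings → $2.88.
kidney beans + carrots with both tight: 0.5243 servings and 4.935 servings → $2.78.
Cheapest feasible corner: $2.71.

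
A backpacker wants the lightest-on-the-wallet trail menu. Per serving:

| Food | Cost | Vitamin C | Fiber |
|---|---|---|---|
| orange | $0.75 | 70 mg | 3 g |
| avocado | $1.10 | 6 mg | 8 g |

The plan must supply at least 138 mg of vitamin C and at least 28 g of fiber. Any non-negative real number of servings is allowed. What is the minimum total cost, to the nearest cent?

$4.43

For a min-cost LP with two ≥-constraints, a basic feasible solution has at most two positive variables.
orange only: max(138/70, 28/3) = 9.333 servings → $7.00.
avocado only: max(138/6, 28/8) = 23 servings → $25.30.
orange + avocado with both tight: 1.727 servings and 2.852 servings → $4.43.
The minimum over all feasible corners is $4.43.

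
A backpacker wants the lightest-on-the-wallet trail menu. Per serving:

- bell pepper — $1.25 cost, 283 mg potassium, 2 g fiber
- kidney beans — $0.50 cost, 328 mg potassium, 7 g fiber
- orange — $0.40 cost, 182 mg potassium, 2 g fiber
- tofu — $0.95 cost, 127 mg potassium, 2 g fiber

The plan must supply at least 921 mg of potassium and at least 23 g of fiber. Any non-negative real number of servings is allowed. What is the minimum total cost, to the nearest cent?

$1.64

Minimising a linear cost over {potassium ≥ 921, fiber ≥ 23, servings ≥ 0} — the optimum is at a vertex, using one or two foods.
bell pepper only: max(921/283, 23/2) = 11.5 servings → $14.38.
kidney beans only: max(921/328, 23/7) = 3.286 servings → $1.64.
orange only: max(921/182, 23/2) = 11.5 servings → $4.60.
tofu only: max(921/127, 23/2) = 11.5 servings → $10.93.
bell pepper + kidney beans: the both-tight solution has a negative serving — not a feasible corner.
bell pepper + orange with both targets exact would need a negative amount; discard.
bell pepper + tofu: the both-tight solution has a negative serving — not a feasible corner.
kidney beans + orange: the both-tight solution has a negative serving — not a feasible corner.
kidney beans + tofu: intersection lies outside the first quadrant.
orange + tofu with both targets exact would need a negative amount; discard.
The minimum over all feasible corners is $1.64.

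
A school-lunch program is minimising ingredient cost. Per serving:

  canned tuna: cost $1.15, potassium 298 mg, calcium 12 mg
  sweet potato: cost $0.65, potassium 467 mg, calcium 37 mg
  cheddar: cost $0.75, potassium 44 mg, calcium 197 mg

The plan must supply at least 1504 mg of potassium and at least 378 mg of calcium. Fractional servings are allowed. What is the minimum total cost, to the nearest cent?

For a min-cost LP with two ≥-constraints, a basic feasible solution has at most two positive variables.
canned tuna only: max(1504/298, 378/12) = 31.5 servings → $36.23.
sweet potato only: max(1504/467, 378/37) = 10.22 servings → $6.64.
cheddar only: max(1504/44, 378/197) = 34.18 servings → $25.64.
canned tuna + sweet potato: the both-tight solution has a negative serving — not a feasible corner.
canned tuna + cheddar with both tight: 4.807 servings and 1.626 servings → $6.75.
sweet potato + cheddar with both tight: 3.095 servings and 1.338 servings → $3.01.
The minimum over all feasible corners is $3.01.

$3.01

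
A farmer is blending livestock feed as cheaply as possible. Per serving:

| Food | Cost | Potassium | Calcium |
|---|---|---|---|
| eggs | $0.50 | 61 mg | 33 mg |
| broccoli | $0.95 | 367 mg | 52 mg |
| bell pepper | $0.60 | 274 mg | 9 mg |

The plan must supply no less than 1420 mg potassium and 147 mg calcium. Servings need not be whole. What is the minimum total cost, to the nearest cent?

A basic optimal solution has at most two foods positive. Try each food alone and each pair with both targets met exactly.
eggs only: max(1420/61, 147/33) = 23.28 servings → $11.64.
broccoli only: max(1420/367, 147/52) = 3.869 servings → $3.68.
bell pepper only: max(1420/274, 147/9) = 16.33 servings → $9.80.
eggs + broccoli with both targets exact would need a negative amount; discard.
eggs + bell pepper with both tight: 3.238 servings and 4.462 servings → $4.30.
broccoli + bell pepper with both tight: 2.512 servings and 1.817 servings → $3.48.
Cheapest feasible corner: $3.48.

$3.48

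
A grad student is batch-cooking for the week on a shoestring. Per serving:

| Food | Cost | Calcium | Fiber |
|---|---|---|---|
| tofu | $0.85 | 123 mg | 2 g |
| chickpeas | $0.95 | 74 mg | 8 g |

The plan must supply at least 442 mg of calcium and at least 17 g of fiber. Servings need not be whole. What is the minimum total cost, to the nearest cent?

The cheapest plan sits at a corner of the feasible region — with two constraints it uses at most two foods.
tofu only: max(442/123, 17/2) = 8.5 servings → $7.22.
chickpeas only: max(442/74, 17/8) = 5.973 servings → $5.67.
tofu + chickpeas with both tight: 2.725 servings and 1.444 servings → $3.69.
Cheapest feasible corner: $3.69.

$3.69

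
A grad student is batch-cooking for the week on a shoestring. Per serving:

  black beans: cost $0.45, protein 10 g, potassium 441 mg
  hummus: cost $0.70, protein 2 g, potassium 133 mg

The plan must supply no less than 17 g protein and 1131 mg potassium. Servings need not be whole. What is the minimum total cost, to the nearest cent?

$1.15

With two linear requirements the optimum uses one or two foods; enumerate the corners.
black beans only: max(17/10, 1131/441) = 2.565 servings → $1.15.
hummus only: max(17/2, 1131/133) = 8.504 servings → $5.95.
black beans + hummus with both targets exact would need a negative amount; discard.
The minimum over all feasible corners is $1.15.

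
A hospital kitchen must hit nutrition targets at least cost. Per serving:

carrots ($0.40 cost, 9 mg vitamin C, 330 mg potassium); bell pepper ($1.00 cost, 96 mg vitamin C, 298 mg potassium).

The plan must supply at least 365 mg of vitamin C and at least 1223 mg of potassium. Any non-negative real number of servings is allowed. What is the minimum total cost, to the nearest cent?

A basic optimal solution has at most two foods positive. Try each food alone and each pair with both targets met exactly.
carrots only: max(365/9, 1223/330) = 40.56 servings → $16.22.
bell pepper only: max(365/96, 1223/298) = 4.104 servings → $4.10.
carrots + bell pepper with both tight: 0.2979 servings and 3.774 servings → $3.89.
So the least-cost plan costs $3.89.

$3.89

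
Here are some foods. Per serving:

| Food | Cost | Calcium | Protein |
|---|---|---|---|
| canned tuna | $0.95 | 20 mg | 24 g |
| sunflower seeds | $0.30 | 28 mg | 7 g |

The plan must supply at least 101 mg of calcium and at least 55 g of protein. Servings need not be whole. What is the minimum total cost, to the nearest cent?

$2.23

For a min-cost LP with two ≥-constraints, a basic feasible solution has at most two positive variables.
canned tuna only: max(101/20, 55/24) = 5.05 servings → $4.80.
sunflower seeds only: max(101/28, 55/7) = 7.857 servings → $2.36.
canned tuna + sunflower seeds with both tight: 1.566 servings and 2.489 servings → $2.23.
Cheapest feasible corner: $2.23.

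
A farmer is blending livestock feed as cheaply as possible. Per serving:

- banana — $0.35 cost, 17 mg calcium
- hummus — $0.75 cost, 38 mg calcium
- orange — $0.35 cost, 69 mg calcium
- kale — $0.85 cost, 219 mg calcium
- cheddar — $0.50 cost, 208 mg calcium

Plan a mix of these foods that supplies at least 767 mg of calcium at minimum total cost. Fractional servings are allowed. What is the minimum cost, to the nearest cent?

$1.84

Cost per mg of calcium: cheddar $0.0024, kale $0.0039, orange $0.0051, hummus $0.0197, banana $0.0206.
With no serving limits, use only cheddar: 767 mg / 208 mg = 3.688 servings × $0.50 = $1.84.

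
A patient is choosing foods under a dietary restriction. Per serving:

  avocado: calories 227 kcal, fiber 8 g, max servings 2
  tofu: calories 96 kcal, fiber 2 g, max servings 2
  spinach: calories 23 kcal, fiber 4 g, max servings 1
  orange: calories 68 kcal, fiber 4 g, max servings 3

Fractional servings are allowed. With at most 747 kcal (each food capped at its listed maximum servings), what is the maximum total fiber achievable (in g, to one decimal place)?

33.4 g

Fiber per kcal: spinach 0.1739, orange 0.05882, avocado 0.03524, tofu 0.02083.
Take 1 serving of spinach: uses 23 kcal, +4.0 g fiber (running total 4.0 g).
Take 3 servings of orange: uses 204 kcal, +12.0 g fiber (running total 16.0 g).
Take 2 servings of avocado: uses 454 kcal, +16.0 g fiber (running total 32.0 g).
Take 0.6875 servings of tofu: uses 66 kcal, +1.4 g fiber (running total 33.4 g).
Filling greedily by fiber-per-kcal is optimal for one linear limit, giving 33.4 g.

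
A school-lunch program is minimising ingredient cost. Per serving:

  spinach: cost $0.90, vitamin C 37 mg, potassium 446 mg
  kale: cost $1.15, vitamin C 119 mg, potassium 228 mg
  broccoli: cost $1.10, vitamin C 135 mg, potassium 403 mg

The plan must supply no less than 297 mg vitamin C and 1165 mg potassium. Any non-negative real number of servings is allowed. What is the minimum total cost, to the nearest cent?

$2.92

Two binding constraints pin down two serving amounts, so the optimal mix uses at most two foods. The candidates are each food alone (scaled to the tighter of vitamin C/potassium) and each pair with both constraints tight.
spinach only: max(297/37, 1165/446) = 8.027 servings → $7.22.
kale only: max(297/119, 1165/228) = 5.11 servings → $5.88.
broccoli only: max(297/135, 1165/403) = 2.891 servings → $3.18.
spinach + kale with both tight: 1.589 servings and 2.002 servings → $3.73.
spinach + broccoli with both tight: 0.8297 servings and 1.973 servings → $2.92.
kale + broccoli with both targets exact would need a negative amount; discard.
The minimum over all feasible corners is $2.92.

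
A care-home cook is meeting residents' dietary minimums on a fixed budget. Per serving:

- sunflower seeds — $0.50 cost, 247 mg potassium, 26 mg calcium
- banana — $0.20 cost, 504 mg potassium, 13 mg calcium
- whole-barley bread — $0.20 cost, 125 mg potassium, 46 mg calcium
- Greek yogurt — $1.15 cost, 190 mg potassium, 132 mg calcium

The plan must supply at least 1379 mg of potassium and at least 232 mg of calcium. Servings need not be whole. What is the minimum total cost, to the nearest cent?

$1.24

The cheapest plan sits at a corner of the feasible region — with two constraints it uses at most two foods.
sunflower seeds only: max(1379/247, 232/26) = 8.923 servings → $4.46.
banana only: max(1379/504, 232/13) = 17.85 servings → $3.57.
whole-barley bread only: max(1379/125, 232/46) = 11.03 servings → $2.21.
Greek yogurt only: max(1379/190, 232/132) = 7.258 servings → $8.35.
sunflower seeds + banana: intersection lies outside the first quadrant.
sunflower seeds + whole-barley bread with both tight: 4.245 servings and 2.644 servings → $2.65.
sunflower seeds + Greek yogurt with both tight: 4.987 servings and 0.7754 servings → $3.38.
banana + whole-barley bread with both tight: 1.597 servings and 4.592 servings → $1.24.
banana + Greek yogurt with both tight: 2.153 servings and 1.545 servings → $2.21.
whole-barley bread + Greek yogurt: intersection lies outside the first quadrant.
Cheapest feasible corner: $1.24.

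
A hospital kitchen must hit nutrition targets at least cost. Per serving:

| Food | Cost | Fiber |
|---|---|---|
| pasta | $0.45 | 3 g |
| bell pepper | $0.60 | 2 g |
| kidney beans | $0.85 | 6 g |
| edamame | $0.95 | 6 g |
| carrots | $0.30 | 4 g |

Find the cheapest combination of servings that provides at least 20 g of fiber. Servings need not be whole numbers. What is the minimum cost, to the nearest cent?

Cost per g of fiber: carrots $0.0750, kidney beans $0.1417, pasta $0.1500, edamame $0.1583, bell pepper $0.3000.
With no serving limits, use only carrots: 20 g / 4 g = 5 servings × $0.30 = $1.50.

$1.50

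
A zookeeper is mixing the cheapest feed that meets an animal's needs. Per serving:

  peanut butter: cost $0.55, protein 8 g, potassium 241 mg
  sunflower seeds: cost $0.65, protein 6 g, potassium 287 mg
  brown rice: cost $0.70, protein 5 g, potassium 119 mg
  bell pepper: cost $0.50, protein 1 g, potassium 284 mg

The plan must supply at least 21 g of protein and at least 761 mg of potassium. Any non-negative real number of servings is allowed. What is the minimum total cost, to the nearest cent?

$1.66

Minimising a linear cost over {protein ≥ 21, potassium ≥ 761, servings ≥ 0} — the optimum is at a vertex, using one or two foods.
peanut butter only: max(21/8, 761/241) = 3.158 servings → $1.74.
sunflower seeds only: max(21/6, 761/287) = 3.5 servings → $2.27.
brown rice only: max(21/5, 761/119) = 6.395 servings → $4.48.
bell pepper only: max(21/1, 761/284) = 21 servings → $10.50.
peanut butter + sunflower seeds with both tight: 1.719 servings and 1.208 servings → $1.73.
peanut butter + brown rice: the both-tight solution has a negative serving — not a feasible corner.
peanut butter + bell pepper with both tight: 2.562 servings and 0.5057 servings → $1.66.
sunflower seeds + brown rice with both tight: 1.811 servings and 2.026 servings → $2.60.
sunflower seeds + bell pepper: the both-tight solution has a negative serving — not a feasible corner.
brown rice + bell pepper with both tight: 3.999 servings and 1.004 servings → $3.30.
Cheapest feasible corner: $1.66.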